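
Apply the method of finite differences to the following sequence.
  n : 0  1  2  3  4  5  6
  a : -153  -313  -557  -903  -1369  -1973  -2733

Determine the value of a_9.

Δ: -160, -244, -346, -466, -604, -760
Δ²: -84, -102, -120, -138, -156
Δ³: -18, -18, -18, -18
Constant third difference = -18, so extend:
-156 − 18 = -174;  -760 − 174 = -934;  -2733 − 934 = -3667
-174 − 18 = -192;  -934 − 192 = -1126;  -3667 − 1126 = -4793
-192 − 18 = -210;  -1126 − 210 = -1336;  -4793 − 1336 = -6129

-6129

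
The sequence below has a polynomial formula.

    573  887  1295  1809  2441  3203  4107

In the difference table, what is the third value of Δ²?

118

First differences: 314, 408, 514, 632, 762, 904
Second differences: 94, 106, 118, 130, 142
Third differences: 12, 12, 12, 12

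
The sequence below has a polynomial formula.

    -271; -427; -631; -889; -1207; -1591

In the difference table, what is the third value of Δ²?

D1: -156, -204, -258, -318, -384
D2: -48, -54, -60, -66
D3: -6, -6, -6

-60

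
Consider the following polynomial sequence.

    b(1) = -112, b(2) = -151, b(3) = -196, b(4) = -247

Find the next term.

-304

D1: -39 , -45 , -51
D2: -6 , -6
The second differences are constant (-6).
-51 − 6 = -57;  -247 − 57 = -304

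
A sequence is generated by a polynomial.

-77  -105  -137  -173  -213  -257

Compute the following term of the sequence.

-305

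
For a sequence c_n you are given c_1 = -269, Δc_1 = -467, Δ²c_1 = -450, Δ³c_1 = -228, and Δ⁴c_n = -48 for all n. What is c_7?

Build the table forward from the leading diagonal:
Δ⁴: -48, -48, -48, -48, -48, -48, -48
Δ³: -228, -276, -324, -372, -420, -468, -516
Δ²: -450, -678, -954, -1278, -1650, -2070, -2538
Δ: -467, -917, -1595, -2549, -3827, -5477, -7547
c: -269, -736, -1653, -3248, -5797, -9624, -15101

-15101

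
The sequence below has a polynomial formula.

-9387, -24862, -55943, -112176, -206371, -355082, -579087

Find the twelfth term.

D1: -15475, -31081, -56233, -94195, -148711, -224005
D2: -15606, -25152, -37962, -54516, -75294
D3: -9546, -12810, -16554, -20778
D4: -3264, -3744, -4224
D5: -480, -480
Constant fifth difference = -480, so extend:
-4224 − 480 = -4704;  -20778 − 4704 = -25482;  -75294 − 25482 = -100776;  -224005 − 100776 = -324781;  -579087 − 324781 = -903868
-4704 − 480 = -5184;  -25482 − 5184 = -30666;  -100776 − 30666 = -131442;  -324781 − 131442 = -456223;  -903868 − 456223 = -1360091
-5184 − 480 = -5664;  -30666 − 5664 = -36330;  -131442 − 36330 = -167772;  -456223 − 167772 = -623995;  -1360091 − 623995 = -1984086
-5664 − 480 = -6144;  -36330 − 6144 = -42474;  -167772 − 42474 = -210246;  -623995 − 210246 = -834241;  -1984086 − 834241 = -2818327
-6144 − 480 = -6624;  -42474 − 6624 = -49098;  -210246 − 49098 = -259344;  -834241 − 259344 = -1093585;  -2818327 − 1093585 = -3911912

-3911912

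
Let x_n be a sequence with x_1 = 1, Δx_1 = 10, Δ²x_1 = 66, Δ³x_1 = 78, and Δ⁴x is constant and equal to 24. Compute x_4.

Build the table forward from the leading diagonal:
D4: 24, 24, 24, 24
D3: 78, 102, 126, 150
D2: 66, 144, 246, 372
D1: 10, 76, 220, 466
x: 1, 11, 87, 307

307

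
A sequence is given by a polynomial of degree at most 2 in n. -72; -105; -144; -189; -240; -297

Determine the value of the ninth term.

-504

Δ: -33, -39, -45, -51, -57
Δ²: -6, -6, -6, -6
The second differences are constant (-6).
-57 − 6 = -63;  -297 − 63 = -360
-63 − 6 = -69;  -360 − 69 = -429
-69 − 6 = -75;  -429 − 75 = -504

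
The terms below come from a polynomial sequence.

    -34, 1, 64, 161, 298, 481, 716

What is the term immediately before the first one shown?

35  63  97  137  183  235
28  34  40  46  52
6  6  6  6
The third differences are constant at 6.
Work back: 28 − 6 = 22;  35 − 22 = 13;  -34 − 13 = -47

-47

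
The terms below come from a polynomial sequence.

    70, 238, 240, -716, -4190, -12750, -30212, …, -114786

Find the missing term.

-61880

Using the first 7 terms:
First differences: 168  2  -956  -3474  -8560  -17462
Second differences: -166  -958  -2518  -5086  -8902
Third differences: -792  -1560  -2568  -3816
Fourth differences: -768  -1008  -1248
Fifth differences: -240  -240
Constant fifth difference = -240.
Extend forward: -1248 − 240 = -1488;  -3816 − 1488 = -5304;  -8902 − 5304 = -14206;  -17462 − 14206 = -31668;  -30212 − 31668 = -61880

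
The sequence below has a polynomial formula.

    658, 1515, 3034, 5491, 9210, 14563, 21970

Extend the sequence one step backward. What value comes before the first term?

235

857  1519  2457  3719  5353  7407
662  938  1262  1634  2054
276  324  372  420
48  48  48
The fourth differences are constant at 48.
Work back: 276 − 48 = 228;  662 − 228 = 434;  857 − 434 = 423;  658 − 423 = 235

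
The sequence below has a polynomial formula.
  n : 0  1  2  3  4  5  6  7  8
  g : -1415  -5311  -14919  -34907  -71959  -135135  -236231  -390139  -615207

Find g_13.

-3737407

First differences: -3896, -9608, -19988, -37052, -63176, -101096, -153908, -225068
Second differences: -5712, -10380, -17064, -26124, -37920, -52812, -71160
Third differences: -4668, -6684, -9060, -11796, -14892, -18348
Fourth differences: -2016, -2376, -2736, -3096, -3456
Fifth differences: -360, -360, -360, -360
The fifth differences are constant (-360).
-3456 − 360 = -3816;  -18348 − 3816 = -22164;  -71160 − 22164 = -93324;  -225068 − 93324 = -318392;  -615207 − 318392 = -933599
-3816 − 360 = -4176;  -22164 − 4176 = -26340;  -93324 − 26340 = -119664;  -318392 − 119664 = -438056;  -933599 − 438056 = -1371655
-4176 − 360 = -4536;  -26340 − 4536 = -30876;  -119664 − 30876 = -150540;  -438056 − 150540 = -588596;  -1371655 − 588596 = -1960251
-4536 − 360 = -4896;  -30876 − 4896 = -35772;  -150540 − 35772 = -186312;  -588596 − 186312 = -774908;  -1960251 − 774908 = -2735159
-4896 − 360 = -5256;  -35772 − 5256 = -41028;  -186312 − 41028 = -227340;  -774908 − 227340 = -1002248;  -2735159 − 1002248 = -3737407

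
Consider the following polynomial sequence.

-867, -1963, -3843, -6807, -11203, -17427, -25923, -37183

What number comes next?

-51747

First differences: -1096 , -1880 , -2964 , -4396 , -6224 , -8496 , -11260
Second differences: -784 , -1084 , -1432 , -1828 , -2272 , -2764
Third differences: -300 , -348 , -396 , -444 , -492
Fourth differences: -48 , -48 , -48 , -48
Fourth differences constant at -48.
-492 − 48 = -540;  -2764 − 540 = -3304;  -11260 − 3304 = -14564;  -37183 − 14564 = -51747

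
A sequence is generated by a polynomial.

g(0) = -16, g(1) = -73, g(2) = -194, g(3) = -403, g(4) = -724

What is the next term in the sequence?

-1181

D1: -57, -121, -209, -321
D2: -64, -88, -112
D3: -24, -24
Constant third difference = -24, so extend:
-112 − 24 = -136;  -321 − 136 = -457;  -724 − 457 = -1181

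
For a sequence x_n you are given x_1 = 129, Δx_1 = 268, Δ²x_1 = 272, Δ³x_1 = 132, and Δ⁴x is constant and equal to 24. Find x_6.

5629

Build the table forward from the leading diagonal:
Fourth differences: 24  24  24  24  24  24
Third differences: 132  156  180  204  228  252
Second differences: 272  404  560  740  944  1172
First differences: 268  540  944  1504  2244  3188
x: 129  397  937  1881  3385  5629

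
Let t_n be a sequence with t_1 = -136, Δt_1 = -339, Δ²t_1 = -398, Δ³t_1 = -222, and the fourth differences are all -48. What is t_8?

Build the table forward from the leading diagonal:
Fourth differences: -48  -48  -48  -48  -48  -48  -48  -48
Third differences: -222  -270  -318  -366  -414  -462  -510  -558
Second differences: -398  -620  -890  -1208  -1574  -1988  -2450  -2960
First differences: -339  -737  -1357  -2247  -3455  -5029  -7017  -9467
t: -136  -475  -1212  -2569  -4816  -8271  -13300  -20317

-20317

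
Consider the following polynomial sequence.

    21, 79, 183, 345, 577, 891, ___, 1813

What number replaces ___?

1299

Using the first 6 terms:
First differences: 58  104  162  232  314
Second differences: 46  58  70  82
Third differences: 12  12  12
Constant third difference = 12.
Extend forward: 82 + 12 = 94;  314 + 94 = 408;  891 + 408 = 1299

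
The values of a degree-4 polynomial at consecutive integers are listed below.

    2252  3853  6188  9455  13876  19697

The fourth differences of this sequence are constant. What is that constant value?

24

First differences: 1601, 2335, 3267, 4421, 5821
Second differences: 734, 932, 1154, 1400
Third differences: 198, 222, 246
Fourth differences: 24, 24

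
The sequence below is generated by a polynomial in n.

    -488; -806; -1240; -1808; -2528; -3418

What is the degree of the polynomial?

3

First differences: -318, -434, -568, -720, -890
Second differences: -116, -134, -152, -170
Third differences: -18, -18, -18
The third differences are constant, so the polynomial has degree 3.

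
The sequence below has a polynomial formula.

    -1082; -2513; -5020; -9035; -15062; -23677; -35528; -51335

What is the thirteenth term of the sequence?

-219950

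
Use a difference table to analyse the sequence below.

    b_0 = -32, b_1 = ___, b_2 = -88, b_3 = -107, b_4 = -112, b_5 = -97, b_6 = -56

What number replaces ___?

Using the last 5 terms:
Δ: -19  -5  15  41
Δ²: 14  20  26
Δ³: 6  6
Constant third difference = 6.
Extend backward: 14 − 6 = 8;  -19 − 8 = -27;  -88 + 27 = -61

-61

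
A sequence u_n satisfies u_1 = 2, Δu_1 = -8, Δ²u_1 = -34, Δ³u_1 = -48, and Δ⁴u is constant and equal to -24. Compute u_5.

Build the table forward from the leading diagonal:
D4: -24, -24, -24, -24, -24
D3: -48, -72, -96, -120, -144
D2: -34, -82, -154, -250, -370
D1: -8, -42, -124, -278, -528
u: 2, -6, -48, -172, -450

-450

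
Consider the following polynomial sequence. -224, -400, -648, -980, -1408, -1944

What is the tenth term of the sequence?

D1: -176, -248, -332, -428, -536
D2: -72, -84, -96, -108
D3: -12, -12, -12
The third differences are constant (-12).
-108 − 12 = -120;  -536 − 120 = -656;  -1944 − 656 = -2600
-120 − 12 = -132;  -656 − 132 = -788;  -2600 − 788 = -3388
-132 − 12 = -144;  -788 − 144 = -932;  -3388 − 932 = -4320
-144 − 12 = -156;  -932 − 156 = -1088;  -4320 − 1088 = -5408

-5408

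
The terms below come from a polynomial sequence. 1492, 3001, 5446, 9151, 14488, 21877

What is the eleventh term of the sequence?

107662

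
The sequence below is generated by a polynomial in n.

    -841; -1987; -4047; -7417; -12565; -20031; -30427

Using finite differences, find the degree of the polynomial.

4

-1146, -2060, -3370, -5148, -7466, -10396
-914, -1310, -1778, -2318, -2930
-396, -468, -540, -612
-72, -72, -72
The fourth differences are constant, so the polynomial has degree 4.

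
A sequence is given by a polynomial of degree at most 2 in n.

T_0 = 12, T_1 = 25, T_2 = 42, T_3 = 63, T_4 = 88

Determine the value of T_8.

13, 17, 21, 25
4, 4, 4
Second differences constant at 4.
25 + 4 = 29;  88 + 29 = 117
29 + 4 = 33;  117 + 33 = 150
33 + 4 = 37;  150 + 37 = 187
37 + 4 = 41;  187 + 41 = 228

228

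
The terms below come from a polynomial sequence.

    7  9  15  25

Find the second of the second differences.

Δ: 2, 6, 10
Δ²: 4, 4

4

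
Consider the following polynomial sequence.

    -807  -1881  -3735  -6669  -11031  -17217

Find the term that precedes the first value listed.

-261

D1: -1074, -1854, -2934, -4362, -6186
D2: -780, -1080, -1428, -1824
D3: -300, -348, -396
D4: -48, -48
The fourth differences are constant at -48.
Work back: -300 + 48 = -252;  -780 + 252 = -528;  -1074 + 528 = -546;  -807 + 546 = -261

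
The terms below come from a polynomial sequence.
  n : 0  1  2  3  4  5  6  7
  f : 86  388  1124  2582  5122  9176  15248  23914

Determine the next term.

Δ: 302, 736, 1458, 2540, 4054, 6072, 8666
Δ²: 434, 722, 1082, 1514, 2018, 2594
Δ³: 288, 360, 432, 504, 576
Δ⁴: 72, 72, 72, 72
Constant fourth difference = 72, so extend:
576 + 72 = 648;  2594 + 648 = 3242;  8666 + 3242 = 11908;  23914 + 11908 = 35822

35822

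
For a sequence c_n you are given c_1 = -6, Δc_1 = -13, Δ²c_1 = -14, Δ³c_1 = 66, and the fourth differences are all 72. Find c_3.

-46

Build the table forward from the leading diagonal:
Fourth differences: 72  72  72
Third differences: 66  138  210
Second differences: -14  52  190
First differences: -13  -27  25
c: -6  -19  -46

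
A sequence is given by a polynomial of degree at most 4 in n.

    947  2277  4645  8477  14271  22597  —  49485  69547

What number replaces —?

34097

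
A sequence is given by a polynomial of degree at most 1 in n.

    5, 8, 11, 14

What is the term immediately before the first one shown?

Δ: 3, 3, 3
The first differences are constant at 3.
Work back: 5 − 3 = 2

2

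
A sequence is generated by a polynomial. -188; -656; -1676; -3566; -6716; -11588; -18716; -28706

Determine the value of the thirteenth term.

-147836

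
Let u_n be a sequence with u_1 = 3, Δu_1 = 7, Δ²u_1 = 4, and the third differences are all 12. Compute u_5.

103

Build the table forward from the leading diagonal:
Δ³: 12, 12, 12, 12, 12
Δ²: 4, 16, 28, 40, 52
Δ: 7, 11, 27, 55, 95
u: 3, 10, 21, 48, 103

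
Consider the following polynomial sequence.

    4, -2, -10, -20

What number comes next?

-32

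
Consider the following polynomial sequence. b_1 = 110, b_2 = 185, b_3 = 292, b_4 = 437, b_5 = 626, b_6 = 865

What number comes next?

D1: 75, 107, 145, 189, 239
D2: 32, 38, 44, 50
D3: 6, 6, 6
Constant third difference = 6, so extend:
50 + 6 = 56;  239 + 56 = 295;  865 + 295 = 1160

1160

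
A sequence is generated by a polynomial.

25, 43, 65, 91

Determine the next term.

D1: 18  22  26
D2: 4  4
Constant second difference = 4, so extend:
26 + 4 = 30;  91 + 30 = 121

121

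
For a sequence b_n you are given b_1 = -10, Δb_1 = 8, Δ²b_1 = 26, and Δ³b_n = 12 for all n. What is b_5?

Build the table forward from the leading diagonal:
Δ³: 12, 12, 12, 12, 12
Δ²: 26, 38, 50, 62, 74
Δ: 8, 34, 72, 122, 184
b: -10, -2, 32, 104, 226

226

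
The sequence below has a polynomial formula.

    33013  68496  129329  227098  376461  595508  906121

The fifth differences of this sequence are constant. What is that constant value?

Δ: 35483, 60833, 97769, 149363, 219047, 310613
Δ²: 25350, 36936, 51594, 69684, 91566
Δ³: 11586, 14658, 18090, 21882
Δ⁴: 3072, 3432, 3792
Δ⁵: 360, 360

360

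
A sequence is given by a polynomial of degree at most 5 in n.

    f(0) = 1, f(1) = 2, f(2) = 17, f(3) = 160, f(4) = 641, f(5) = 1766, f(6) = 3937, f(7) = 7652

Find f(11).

51272

D1: 1, 15, 143, 481, 1125, 2171, 3715
D2: 14, 128, 338, 644, 1046, 1544
D3: 114, 210, 306, 402, 498
D4: 96, 96, 96, 96
Fourth differences constant at 96.
498 + 96 = 594;  1544 + 594 = 2138;  3715 + 2138 = 5853;  7652 + 5853 = 13505
594 + 96 = 690;  2138 + 690 = 2828;  5853 + 2828 = 8681;  13505 + 8681 = 22186
690 + 96 = 786;  2828 + 786 = 3614;  8681 + 3614 = 12295;  22186 + 12295 = 34481
786 + 96 = 882;  3614 + 882 = 4496;  12295 + 4496 = 16791;  34481 + 16791 = 51272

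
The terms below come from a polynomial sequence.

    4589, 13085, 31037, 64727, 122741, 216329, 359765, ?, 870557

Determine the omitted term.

Using the first 7 terms:
D1: 8496  17952  33690  58014  93588  143436
D2: 9456  15738  24324  35574  49848
D3: 6282  8586  11250  14274
D4: 2304  2664  3024
D5: 360  360
Constant fifth difference = 360.
Extend forward: 3024 + 360 = 3384;  14274 + 3384 = 17658;  49848 + 17658 = 67506;  143436 + 67506 = 210942;  359765 + 210942 = 570707

570707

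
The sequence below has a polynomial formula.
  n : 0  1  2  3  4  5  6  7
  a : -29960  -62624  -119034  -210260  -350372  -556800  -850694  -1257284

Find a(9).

-2532032

-32664, -56410, -91226, -140112, -206428, -293894, -406590
-23746, -34816, -48886, -66316, -87466, -112696
-11070, -14070, -17430, -21150, -25230
-3000, -3360, -3720, -4080
-360, -360, -360
The fifth differences are constant (-360).
-4080 − 360 = -4440;  -25230 − 4440 = -29670;  -112696 − 29670 = -142366;  -406590 − 142366 = -548956;  -1257284 − 548956 = -1806240
-4440 − 360 = -4800;  -29670 − 4800 = -34470;  -142366 − 34470 = -176836;  -548956 − 176836 = -725792;  -1806240 − 725792 = -2532032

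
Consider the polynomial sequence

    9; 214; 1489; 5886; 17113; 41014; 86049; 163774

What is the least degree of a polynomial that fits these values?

D1: 205, 1275, 4397, 11227, 23901, 45035, 77725
D2: 1070, 3122, 6830, 12674, 21134, 32690
D3: 2052, 3708, 5844, 8460, 11556
D4: 1656, 2136, 2616, 3096
D5: 480, 480, 480
The fifth differences are constant, so the polynomial has degree 5.

5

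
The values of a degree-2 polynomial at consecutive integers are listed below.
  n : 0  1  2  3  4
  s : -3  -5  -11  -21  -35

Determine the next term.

First differences: -2  -6  -10  -14
Second differences: -4  -4  -4
Second differences constant at -4.
-14 − 4 = -18;  -35 − 18 = -53

-53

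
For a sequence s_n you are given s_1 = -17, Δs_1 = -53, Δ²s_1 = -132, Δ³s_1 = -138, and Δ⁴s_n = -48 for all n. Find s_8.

-9670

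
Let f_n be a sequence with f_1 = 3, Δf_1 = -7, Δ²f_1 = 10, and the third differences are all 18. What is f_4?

30

Build the table forward from the leading diagonal:
Third differences: 18  18  18  18
Second differences: 10  28  46  64
First differences: -7  3  31  77
f: 3  -4  -1  30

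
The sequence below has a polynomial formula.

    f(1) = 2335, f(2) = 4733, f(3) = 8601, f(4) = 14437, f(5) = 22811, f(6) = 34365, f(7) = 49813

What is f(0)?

981

Δ: 2398, 3868, 5836, 8374, 11554, 15448
Δ²: 1470, 1968, 2538, 3180, 3894
Δ³: 498, 570, 642, 714
Δ⁴: 72, 72, 72
The fourth differences are constant at 72.
Work back: 498 − 72 = 426;  1470 − 426 = 1044;  2398 − 1044 = 1354;  2335 − 1354 = 981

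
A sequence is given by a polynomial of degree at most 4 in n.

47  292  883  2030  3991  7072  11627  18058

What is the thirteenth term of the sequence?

95783

First differences: 245 , 591 , 1147 , 1961 , 3081 , 4555 , 6431
Second differences: 346 , 556 , 814 , 1120 , 1474 , 1876
Third differences: 210 , 258 , 306 , 354 , 402
Fourth differences: 48 , 48 , 48 , 48
Fourth differences constant at 48.
402 + 48 = 450;  1876 + 450 = 2326;  6431 + 2326 = 8757;  18058 + 8757 = 26815
450 + 48 = 498;  2326 + 498 = 2824;  8757 + 2824 = 11581;  26815 + 11581 = 38396
498 + 48 = 546;  2824 + 546 = 3370;  11581 + 3370 = 14951;  38396 + 14951 = 53347
546 + 48 = 594;  3370 + 594 = 3964;  14951 + 3964 = 18915;  53347 + 18915 = 72262
594 + 48 = 642;  3964 + 642 = 4606;  18915 + 4606 = 23521;  72262 + 23521 = 95783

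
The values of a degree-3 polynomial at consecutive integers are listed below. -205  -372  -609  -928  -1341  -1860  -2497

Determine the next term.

-3264

-167  -237  -319  -413  -519  -637
-70  -82  -94  -106  -118
-12  -12  -12  -12
Third differences constant at -12.
-118 − 12 = -130;  -637 − 130 = -767;  -2497 − 767 = -3264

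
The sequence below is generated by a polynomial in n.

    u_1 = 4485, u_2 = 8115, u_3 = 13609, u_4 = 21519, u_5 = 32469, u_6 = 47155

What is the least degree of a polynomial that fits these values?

3630, 5494, 7910, 10950, 14686
1864, 2416, 3040, 3736
552, 624, 696
72, 72
The fourth differences are constant, so the polynomial has degree 4.

4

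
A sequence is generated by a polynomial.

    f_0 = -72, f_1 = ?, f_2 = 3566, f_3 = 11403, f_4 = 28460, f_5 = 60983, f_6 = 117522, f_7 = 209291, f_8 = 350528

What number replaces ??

Using the last 7 terms:
D1: 7837  17057  32523  56539  91769  141237
D2: 9220  15466  24016  35230  49468
D3: 6246  8550  11214  14238
D4: 2304  2664  3024
D5: 360  360
Constant fifth difference = 360.
Extend backward: 2304 − 360 = 1944;  6246 − 1944 = 4302;  9220 − 4302 = 4918;  7837 − 4918 = 2919;  3566 − 2919 = 647

647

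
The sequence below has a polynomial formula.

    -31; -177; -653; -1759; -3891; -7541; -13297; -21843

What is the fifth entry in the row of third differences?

-684

First differences: -146, -476, -1106, -2132, -3650, -5756, -8546
Second differences: -330, -630, -1026, -1518, -2106, -2790
Third differences: -300, -396, -492, -588, -684
Fourth differences: -96, -96, -96, -96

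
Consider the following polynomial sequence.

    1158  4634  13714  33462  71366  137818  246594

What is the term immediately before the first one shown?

D1: 3476  9080  19748  37904  66452  108776
D2: 5604  10668  18156  28548  42324
D3: 5064  7488  10392  13776
D4: 2424  2904  3384
D5: 480  480
The fifth differences are constant at 480.
Work back: 2424 − 480 = 1944;  5064 − 1944 = 3120;  5604 − 3120 = 2484;  3476 − 2484 = 992;  1158 − 992 = 166

166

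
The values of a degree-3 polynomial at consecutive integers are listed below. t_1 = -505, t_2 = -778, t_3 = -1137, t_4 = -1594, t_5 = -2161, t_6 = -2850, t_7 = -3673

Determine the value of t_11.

-8545

Δ: -273  -359  -457  -567  -689  -823
Δ²: -86  -98  -110  -122  -134
Δ³: -12  -12  -12  -12
Constant third difference = -12, so extend:
-134 − 12 = -146;  -823 − 146 = -969;  -3673 − 969 = -4642
-146 − 12 = -158;  -969 − 158 = -1127;  -4642 − 1127 = -5769
-158 − 12 = -170;  -1127 − 170 = -1297;  -5769 − 1297 = -7066
-170 − 12 = -182;  -1297 − 182 = -1479;  -7066 − 1479 = -8545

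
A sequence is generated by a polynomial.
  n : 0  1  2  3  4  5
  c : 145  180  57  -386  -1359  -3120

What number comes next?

D1: 35, -123, -443, -973, -1761
D2: -158, -320, -530, -788
D3: -162, -210, -258
D4: -48, -48
The fourth differences are constant (-48).
-258 − 48 = -306;  -788 − 306 = -1094;  -1761 − 1094 = -2855;  -3120 − 2855 = -5975

-5975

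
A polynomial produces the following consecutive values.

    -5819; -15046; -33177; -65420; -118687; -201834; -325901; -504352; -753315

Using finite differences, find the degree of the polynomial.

5

First differences: -9227, -18131, -32243, -53267, -83147, -124067, -178451, -248963
Second differences: -8904, -14112, -21024, -29880, -40920, -54384, -70512
Third differences: -5208, -6912, -8856, -11040, -13464, -16128
Fourth differences: -1704, -1944, -2184, -2424, -2664
Fifth differences: -240, -240, -240, -240
The fifth differences are constant, so the polynomial has degree 5.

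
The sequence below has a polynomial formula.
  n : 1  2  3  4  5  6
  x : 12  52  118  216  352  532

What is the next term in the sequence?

D1: 40  66  98  136  180
D2: 26  32  38  44
D3: 6  6  6
The third differences are constant (6).
44 + 6 = 50;  180 + 50 = 230;  532 + 230 = 762

762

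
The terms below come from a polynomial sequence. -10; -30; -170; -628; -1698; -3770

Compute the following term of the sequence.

First differences: -20  -140  -458  -1070  -2072
Second differences: -120  -318  -612  -1002
Third differences: -198  -294  -390
Fourth differences: -96  -96
Fourth differences constant at -96.
-390 − 96 = -486;  -1002 − 486 = -1488;  -2072 − 1488 = -3560;  -3770 − 3560 = -7330

-7330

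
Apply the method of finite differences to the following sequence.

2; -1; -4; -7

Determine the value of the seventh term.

-16

D1: -3, -3, -3
Constant first difference = -3, so extend:
-7 − 3 = -10
-10 − 3 = -13
-13 − 3 = -16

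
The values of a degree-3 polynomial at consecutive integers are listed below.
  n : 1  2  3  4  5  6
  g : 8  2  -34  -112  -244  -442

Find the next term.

-718

D1: -6, -36, -78, -132, -198
D2: -30, -42, -54, -66
D3: -12, -12, -12
Third differences constant at -12.
-66 − 12 = -78;  -198 − 78 = -276;  -442 − 276 = -718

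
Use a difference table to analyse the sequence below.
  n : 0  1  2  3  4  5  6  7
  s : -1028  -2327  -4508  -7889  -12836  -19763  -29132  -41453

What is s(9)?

-77231

-1299, -2181, -3381, -4947, -6927, -9369, -12321
-882, -1200, -1566, -1980, -2442, -2952
-318, -366, -414, -462, -510
-48, -48, -48, -48
The fourth differences are constant (-48).
-510 − 48 = -558;  -2952 − 558 = -3510;  -12321 − 3510 = -15831;  -41453 − 15831 = -57284
-558 − 48 = -606;  -3510 − 606 = -4116;  -15831 − 4116 = -19947;  -57284 − 19947 = -77231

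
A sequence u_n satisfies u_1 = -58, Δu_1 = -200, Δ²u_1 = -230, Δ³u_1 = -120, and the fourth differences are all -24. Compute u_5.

Build the table forward from the leading diagonal:
Fourth differences: -24  -24  -24  -24  -24
Third differences: -120  -144  -168  -192  -216
Second differences: -230  -350  -494  -662  -854
First differences: -200  -430  -780  -1274  -1936
u: -58  -258  -688  -1468  -2742

-2742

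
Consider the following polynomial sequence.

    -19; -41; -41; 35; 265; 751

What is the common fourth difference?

D1: -22, 0, 76, 230, 486
D2: 22, 76, 154, 256
D3: 54, 78, 102
D4: 24, 24

24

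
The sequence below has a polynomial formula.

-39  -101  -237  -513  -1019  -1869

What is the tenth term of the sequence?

First differences: -62, -136, -276, -506, -850
Second differences: -74, -140, -230, -344
Third differences: -66, -90, -114
Fourth differences: -24, -24
Constant fourth difference = -24, so extend:
-114 − 24 = -138;  -344 − 138 = -482;  -850 − 482 = -1332;  -1869 − 1332 = -3201
-138 − 24 = -162;  -482 − 162 = -644;  -1332 − 644 = -1976;  -3201 − 1976 = -5177
-162 − 24 = -186;  -644 − 186 = -830;  -1976 − 830 = -2806;  -5177 − 2806 = -7983
-186 − 24 = -210;  -830 − 210 = -1040;  -2806 − 1040 = -3846;  -7983 − 3846 = -11829

-11829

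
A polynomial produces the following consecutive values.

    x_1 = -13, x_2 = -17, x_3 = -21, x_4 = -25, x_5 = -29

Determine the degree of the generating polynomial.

First differences: -4, -4, -4, -4
The first differences are constant, so the polynomial has degree 1.

1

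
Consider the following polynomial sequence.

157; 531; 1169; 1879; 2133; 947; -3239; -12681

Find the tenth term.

Δ: 374  638  710  254  -1186  -4186  -9442
Δ²: 264  72  -456  -1440  -3000  -5256
Δ³: -192  -528  -984  -1560  -2256
Δ⁴: -336  -456  -576  -696
Δ⁵: -120  -120  -120
The fifth differences are constant (-120).
-696 − 120 = -816;  -2256 − 816 = -3072;  -5256 − 3072 = -8328;  -9442 − 8328 = -17770;  -12681 − 17770 = -30451
-816 − 120 = -936;  -3072 − 936 = -4008;  -8328 − 4008 = -12336;  -17770 − 12336 = -30106;  -30451 − 30106 = -60557

-60557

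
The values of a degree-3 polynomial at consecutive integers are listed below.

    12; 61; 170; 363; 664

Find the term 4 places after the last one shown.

3428

Δ: 49, 109, 193, 301
Δ²: 60, 84, 108
Δ³: 24, 24
Constant third difference = 24, so extend:
108 + 24 = 132;  301 + 132 = 433;  664 + 433 = 1097
132 + 24 = 156;  433 + 156 = 589;  1097 + 589 = 1686
156 + 24 = 180;  589 + 180 = 769;  1686 + 769 = 2455
180 + 24 = 204;  769 + 204 = 973;  2455 + 973 = 3428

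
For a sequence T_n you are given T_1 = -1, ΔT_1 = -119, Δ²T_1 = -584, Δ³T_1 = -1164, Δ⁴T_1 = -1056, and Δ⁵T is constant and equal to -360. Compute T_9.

Build the table forward from the leading diagonal:
D5: -360, -360, -360, -360, -360, -360, -360, -360, -360
D4: -1056, -1416, -1776, -2136, -2496, -2856, -3216, -3576, -3936
D3: -1164, -2220, -3636, -5412, -7548, -10044, -12900, -16116, -19692
D2: -584, -1748, -3968, -7604, -13016, -20564, -30608, -43508, -59624
D1: -119, -703, -2451, -6419, -14023, -27039, -47603, -78211, -121719
T: -1, -120, -823, -3274, -9693, -23716, -50755, -98358, -176569

-176569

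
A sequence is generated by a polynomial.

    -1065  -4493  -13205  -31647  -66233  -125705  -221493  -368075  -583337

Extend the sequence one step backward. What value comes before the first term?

Δ: -3428  -8712  -18442  -34586  -59472  -95788  -146582  -215262
Δ²: -5284  -9730  -16144  -24886  -36316  -50794  -68680
Δ³: -4446  -6414  -8742  -11430  -14478  -17886
Δ⁴: -1968  -2328  -2688  -3048  -3408
Δ⁵: -360  -360  -360  -360
The fifth differences are constant at -360.
Work back: -1968 + 360 = -1608;  -4446 + 1608 = -2838;  -5284 + 2838 = -2446;  -3428 + 2446 = -982;  -1065 + 982 = -83

-83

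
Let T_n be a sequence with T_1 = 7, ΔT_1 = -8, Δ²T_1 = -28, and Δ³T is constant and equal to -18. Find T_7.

-821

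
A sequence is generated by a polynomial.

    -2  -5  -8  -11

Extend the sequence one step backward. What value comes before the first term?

Δ: -3  -3  -3
The first differences are constant at -3.
Work back: -2 + 3 = 1

1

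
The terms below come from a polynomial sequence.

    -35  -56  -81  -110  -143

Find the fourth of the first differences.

-33

D1: -21, -25, -29, -33
D2: -4, -4, -4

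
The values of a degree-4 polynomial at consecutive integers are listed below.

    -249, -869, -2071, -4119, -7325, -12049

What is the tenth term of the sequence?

First differences: -620, -1202, -2048, -3206, -4724
Second differences: -582, -846, -1158, -1518
Third differences: -264, -312, -360
Fourth differences: -48, -48
The fourth differences are constant (-48).
-360 − 48 = -408;  -1518 − 408 = -1926;  -4724 − 1926 = -6650;  -12049 − 6650 = -18699
-408 − 48 = -456;  -1926 − 456 = -2382;  -6650 − 2382 = -9032;  -18699 − 9032 = -27731
-456 − 48 = -504;  -2382 − 504 = -2886;  -9032 − 2886 = -11918;  -27731 − 11918 = -39649
-504 − 48 = -552;  -2886 − 552 = -3438;  -11918 − 3438 = -15356;  -39649 − 15356 = -55005

-55005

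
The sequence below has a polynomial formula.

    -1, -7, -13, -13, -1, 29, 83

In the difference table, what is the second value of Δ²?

First differences: -6, -6, 0, 12, 30, 54
Second differences: 0, 6, 12, 18, 24
Third differences: 6, 6, 6, 6

6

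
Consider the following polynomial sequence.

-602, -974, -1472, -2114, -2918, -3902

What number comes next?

D1: -372 , -498 , -642 , -804 , -984
D2: -126 , -144 , -162 , -180
D3: -18 , -18 , -18
Third differences constant at -18.
-180 − 18 = -198;  -984 − 198 = -1182;  -3902 − 1182 = -5084

-5084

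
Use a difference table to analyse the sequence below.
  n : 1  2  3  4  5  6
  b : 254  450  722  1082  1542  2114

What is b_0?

D1: 196  272  360  460  572
D2: 76  88  100  112
D3: 12  12  12
The third differences are constant at 12.
Work back: 76 − 12 = 64;  196 − 64 = 132;  254 − 132 = 122

122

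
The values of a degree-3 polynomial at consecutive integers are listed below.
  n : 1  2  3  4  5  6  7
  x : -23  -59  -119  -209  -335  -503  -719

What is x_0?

-5

First differences: -36, -60, -90, -126, -168, -216
Second differences: -24, -30, -36, -42, -48
Third differences: -6, -6, -6, -6
The third differences are constant at -6.
Work back: -24 + 6 = -18;  -36 + 18 = -18;  -23 + 18 = -5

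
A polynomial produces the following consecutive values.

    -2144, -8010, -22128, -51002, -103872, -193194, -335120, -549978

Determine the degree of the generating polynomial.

-5866, -14118, -28874, -52870, -89322, -141926, -214858
-8252, -14756, -23996, -36452, -52604, -72932
-6504, -9240, -12456, -16152, -20328
-2736, -3216, -3696, -4176
-480, -480, -480
The fifth differences are constant, so the polynomial has degree 5.

5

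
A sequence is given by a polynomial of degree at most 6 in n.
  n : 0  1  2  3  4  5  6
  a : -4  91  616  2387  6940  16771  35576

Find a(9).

D1: 95 , 525 , 1771 , 4553 , 9831 , 18805
D2: 430 , 1246 , 2782 , 5278 , 8974
D3: 816 , 1536 , 2496 , 3696
D4: 720 , 960 , 1200
D5: 240 , 240
Constant fifth difference = 240, so extend:
1200 + 240 = 1440;  3696 + 1440 = 5136;  8974 + 5136 = 14110;  18805 + 14110 = 32915;  35576 + 32915 = 68491
1440 + 240 = 1680;  5136 + 1680 = 6816;  14110 + 6816 = 20926;  32915 + 20926 = 53841;  68491 + 53841 = 122332
1680 + 240 = 1920;  6816 + 1920 = 8736;  20926 + 8736 = 29662;  53841 + 29662 = 83503;  122332 + 83503 = 205835

205835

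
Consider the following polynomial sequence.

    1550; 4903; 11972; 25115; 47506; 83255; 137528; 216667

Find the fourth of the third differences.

5166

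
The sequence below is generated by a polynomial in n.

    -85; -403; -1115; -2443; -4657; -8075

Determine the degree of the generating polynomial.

4

First differences: -318, -712, -1328, -2214, -3418
Second differences: -394, -616, -886, -1204
Third differences: -222, -270, -318
Fourth differences: -48, -48
The fourth differences are constant, so the polynomial has degree 4.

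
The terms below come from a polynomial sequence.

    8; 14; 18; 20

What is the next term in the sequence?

6  4  2
-2  -2
The second differences are constant (-2).
2 − 2 = 0;  20 + 0 = 20

20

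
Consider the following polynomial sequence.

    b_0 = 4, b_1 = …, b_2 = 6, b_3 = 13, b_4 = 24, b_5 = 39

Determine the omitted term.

Using the last 4 terms:
First differences: 7  11  15
Second differences: 4  4
Constant second difference = 4.
Extend backward: 7 − 4 = 3;  6 − 3 = 3

3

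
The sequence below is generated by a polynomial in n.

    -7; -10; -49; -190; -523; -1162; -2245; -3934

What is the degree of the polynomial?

4

Δ: -3, -39, -141, -333, -639, -1083, -1689
Δ²: -36, -102, -192, -306, -444, -606
Δ³: -66, -90, -114, -138, -162
Δ⁴: -24, -24, -24, -24
The fourth differences are constant, so the polynomial has degree 4.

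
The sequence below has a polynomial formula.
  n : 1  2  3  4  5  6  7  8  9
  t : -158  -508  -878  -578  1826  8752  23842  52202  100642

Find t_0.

-14

First differences: -350  -370  300  2404  6926  15090  28360  48440
Second differences: -20  670  2104  4522  8164  13270  20080
Third differences: 690  1434  2418  3642  5106  6810
Fourth differences: 744  984  1224  1464  1704
Fifth differences: 240  240  240  240
The fifth differences are constant at 240.
Work back: 744 − 240 = 504;  690 − 504 = 186;  -20 − 186 = -206;  -350 + 206 = -144;  -158 + 144 = -14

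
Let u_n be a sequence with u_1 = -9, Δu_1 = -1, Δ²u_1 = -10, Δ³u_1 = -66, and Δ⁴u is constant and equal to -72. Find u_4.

Build the table forward from the leading diagonal:
Δ⁴: -72, -72, -72, -72
Δ³: -66, -138, -210, -282
Δ²: -10, -76, -214, -424
Δ: -1, -11, -87, -301
u: -9, -10, -21, -108

-108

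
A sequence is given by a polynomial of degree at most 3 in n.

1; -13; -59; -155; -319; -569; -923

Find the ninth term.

-2015

First differences: -14, -46, -96, -164, -250, -354
Second differences: -32, -50, -68, -86, -104
Third differences: -18, -18, -18, -18
Constant third difference = -18, so extend:
-104 − 18 = -122;  -354 − 122 = -476;  -923 − 476 = -1399
-122 − 18 = -140;  -476 − 140 = -616;  -1399 − 616 = -2015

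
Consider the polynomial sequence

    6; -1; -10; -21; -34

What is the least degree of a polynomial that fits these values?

2

First differences: -7, -9, -11, -13
Second differences: -2, -2, -2
The second differences are constant, so the polynomial has degree 2.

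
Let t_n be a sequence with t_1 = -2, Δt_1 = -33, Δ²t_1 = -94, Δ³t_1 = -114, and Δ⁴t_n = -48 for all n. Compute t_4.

-497

Build the table forward from the leading diagonal:
D4: -48, -48, -48, -48
D3: -114, -162, -210, -258
D2: -94, -208, -370, -580
D1: -33, -127, -335, -705
t: -2, -35, -162, -497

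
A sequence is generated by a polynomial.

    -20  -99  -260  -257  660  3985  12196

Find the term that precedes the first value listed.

-5

D1: -79  -161  3  917  3325  8211
D2: -82  164  914  2408  4886
D3: 246  750  1494  2478
D4: 504  744  984
D5: 240  240
The fifth differences are constant at 240.
Work back: 504 − 240 = 264;  246 − 264 = -18;  -82 + 18 = -64;  -79 + 64 = -15;  -20 + 15 = -5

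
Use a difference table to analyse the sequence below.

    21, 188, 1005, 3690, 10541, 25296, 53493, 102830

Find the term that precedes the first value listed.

6

First differences: 167, 817, 2685, 6851, 14755, 28197, 49337
Second differences: 650, 1868, 4166, 7904, 13442, 21140
Third differences: 1218, 2298, 3738, 5538, 7698
Fourth differences: 1080, 1440, 1800, 2160
Fifth differences: 360, 360, 360
The fifth differences are constant at 360.
Work back: 1080 − 360 = 720;  1218 − 720 = 498;  650 − 498 = 152;  167 − 152 = 15;  21 − 15 = 6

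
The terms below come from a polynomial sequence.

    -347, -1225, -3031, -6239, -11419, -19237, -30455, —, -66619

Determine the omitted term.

-45931

Using the first 7 terms:
-878  -1806  -3208  -5180  -7818  -11218
-928  -1402  -1972  -2638  -3400
-474  -570  -666  -762
-96  -96  -96
Constant fourth difference = -96.
Extend forward: -762 − 96 = -858;  -3400 − 858 = -4258;  -11218 − 4258 = -15476;  -30455 − 15476 = -45931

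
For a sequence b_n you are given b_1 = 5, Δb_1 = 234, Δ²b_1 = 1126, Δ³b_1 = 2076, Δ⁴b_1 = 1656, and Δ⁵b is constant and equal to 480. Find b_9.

292461

Build the table forward from the leading diagonal:
Fifth differences: 480, 480, 480, 480, 480, 480, 480, 480, 480
Fourth differences: 1656, 2136, 2616, 3096, 3576, 4056, 4536, 5016, 5496
Third differences: 2076, 3732, 5868, 8484, 11580, 15156, 19212, 23748, 28764
Second differences: 1126, 3202, 6934, 12802, 21286, 32866, 48022, 67234, 90982
First differences: 234, 1360, 4562, 11496, 24298, 45584, 78450, 126472, 193706
b: 5, 239, 1599, 6161, 17657, 41955, 87539, 165989, 292461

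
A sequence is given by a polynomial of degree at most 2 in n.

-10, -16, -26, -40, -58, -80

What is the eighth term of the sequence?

-136

-6, -10, -14, -18, -22
-4, -4, -4, -4
Constant second difference = -4, so extend:
-22 − 4 = -26;  -80 − 26 = -106
-26 − 4 = -30;  -106 − 30 = -136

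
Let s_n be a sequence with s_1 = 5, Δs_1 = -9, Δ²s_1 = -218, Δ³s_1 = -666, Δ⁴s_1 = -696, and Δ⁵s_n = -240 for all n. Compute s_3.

-231

Build the table forward from the leading diagonal:
Δ⁵: -240, -240, -240
Δ⁴: -696, -936, -1176
Δ³: -666, -1362, -2298
Δ²: -218, -884, -2246
Δ: -9, -227, -1111
s: 5, -4, -231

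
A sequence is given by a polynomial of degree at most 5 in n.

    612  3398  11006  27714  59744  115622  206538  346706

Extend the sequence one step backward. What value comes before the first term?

-46

2786, 7608, 16708, 32030, 55878, 90916, 140168
4822, 9100, 15322, 23848, 35038, 49252
4278, 6222, 8526, 11190, 14214
1944, 2304, 2664, 3024
360, 360, 360
The fifth differences are constant at 360.
Work back: 1944 − 360 = 1584;  4278 − 1584 = 2694;  4822 − 2694 = 2128;  2786 − 2128 = 658;  612 − 658 = -46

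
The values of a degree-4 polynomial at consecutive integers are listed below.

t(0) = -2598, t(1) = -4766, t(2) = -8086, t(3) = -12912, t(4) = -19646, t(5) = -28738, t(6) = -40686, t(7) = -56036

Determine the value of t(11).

Δ: -2168, -3320, -4826, -6734, -9092, -11948, -15350
Δ²: -1152, -1506, -1908, -2358, -2856, -3402
Δ³: -354, -402, -450, -498, -546
Δ⁴: -48, -48, -48, -48
Fourth differences constant at -48.
-546 − 48 = -594;  -3402 − 594 = -3996;  -15350 − 3996 = -19346;  -56036 − 19346 = -75382
-594 − 48 = -642;  -3996 − 642 = -4638;  -19346 − 4638 = -23984;  -75382 − 23984 = -99366
-642 − 48 = -690;  -4638 − 690 = -5328;  -23984 − 5328 = -29312;  -99366 − 29312 = -128678
-690 − 48 = -738;  -5328 − 738 = -6066;  -29312 − 6066 = -35378;  -128678 − 35378 = -164056

-164056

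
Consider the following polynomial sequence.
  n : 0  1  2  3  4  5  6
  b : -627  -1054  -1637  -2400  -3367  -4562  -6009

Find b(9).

-12102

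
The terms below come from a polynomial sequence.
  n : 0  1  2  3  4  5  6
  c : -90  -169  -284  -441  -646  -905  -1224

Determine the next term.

-79, -115, -157, -205, -259, -319
-36, -42, -48, -54, -60
-6, -6, -6, -6
The third differences are constant (-6).
-60 − 6 = -66;  -319 − 66 = -385;  -1224 − 385 = -1609

-1609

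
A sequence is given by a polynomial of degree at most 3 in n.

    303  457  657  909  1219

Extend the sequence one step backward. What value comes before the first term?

189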